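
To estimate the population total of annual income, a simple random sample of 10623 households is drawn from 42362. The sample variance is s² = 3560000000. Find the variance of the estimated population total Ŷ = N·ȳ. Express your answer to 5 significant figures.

4.5058 × 10^14

Var(Ŷ) = N²·Var(ȳ) = N²·(1 − n/N)·s²/n.
f = 10623/42362 = 0.25076720; Var(ȳ) = 0.74923280·3560000000/10623 = 251084.32.
Var(Ŷ) = 42362² · 251084.32 = 4.5058062 × 10^14.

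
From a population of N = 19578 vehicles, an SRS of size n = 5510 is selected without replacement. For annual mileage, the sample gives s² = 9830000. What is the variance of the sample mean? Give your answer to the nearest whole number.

Under SRS without replacement, Var(ȳ) = (1 − f)·s²/n with f = n/N = 5510/19578 = 0.28143835.
Var(ȳ) = (1 − 0.28143835)·9830000/5510 = 0.71856165·1784.029 = 1281.9349.

1282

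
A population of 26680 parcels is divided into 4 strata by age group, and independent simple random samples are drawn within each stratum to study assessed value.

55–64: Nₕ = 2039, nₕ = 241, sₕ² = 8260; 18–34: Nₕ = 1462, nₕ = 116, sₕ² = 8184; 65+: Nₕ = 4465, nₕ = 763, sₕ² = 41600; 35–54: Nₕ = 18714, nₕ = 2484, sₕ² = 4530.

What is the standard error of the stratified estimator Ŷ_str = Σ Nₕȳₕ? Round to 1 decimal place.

Var(Ŷ_str) = Σₕ Nₕ²(1 − fₕ)sₕ²/nₕ.
55–64: 2039²·(1 − 241/2039)·8260/241 = 1.2565215 × 10^8.
18–34: 1462²·(1 − 116/1462)·8184/116 = 1.3883535 × 10^8.
65+: 4465²·(1 − 763/4465)·41600/763 = 9.0121139 × 10^8.
35–54: 18714²·(1 − 2484/18714)·4530/2484 = 5.539005 × 10^8.
Sum = 1.7195994 × 10^9.
SE = √(1.7195994 × 10^9) = 41468.1.

41468.1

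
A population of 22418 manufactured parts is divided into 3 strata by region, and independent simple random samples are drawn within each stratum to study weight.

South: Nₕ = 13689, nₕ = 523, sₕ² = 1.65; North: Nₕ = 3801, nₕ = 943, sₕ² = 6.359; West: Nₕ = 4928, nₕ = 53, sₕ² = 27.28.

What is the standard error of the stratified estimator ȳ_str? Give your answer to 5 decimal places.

Var(ȳ_str) = Σₕ Wₕ²(1 − fₕ)sₕ²/nₕ with Wₕ = Nₕ/N, N = 22418.
South: Wₕ = 0.61062539; term = 0.61062539²·(1 − 0.03820586)·1.65/523 = 0.0011313946.
North: Wₕ = 0.16955125; term = 0.16955125²·(1 − 0.24809261)·6.359/943 = 1.4576172 × 10^-4.
West: Wₕ = 0.21982336; term = 0.21982336²·(1 − 0.01075487)·27.28/53 = 0.024604814.
Sum = 0.02588197.
SE = √(0.02588197) = 0.16088.

0.16088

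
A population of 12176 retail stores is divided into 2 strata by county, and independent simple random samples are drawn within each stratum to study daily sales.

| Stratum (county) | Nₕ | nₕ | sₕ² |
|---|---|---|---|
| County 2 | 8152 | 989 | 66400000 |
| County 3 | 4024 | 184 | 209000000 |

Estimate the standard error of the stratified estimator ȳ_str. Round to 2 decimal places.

Var(ȳ_str) = Σₕ Wₕ²(1 − fₕ)sₕ²/nₕ with Wₕ = Nₕ/N, N = 12176.
County 2: Wₕ = 0.66951380; term = 0.66951380²·(1 − 0.12131992)·66400000/989 = 26443.664.
County 3: Wₕ = 0.33048620; term = 0.33048620²·(1 − 0.04572565)·209000000/184 = 118388.19.
Sum = 144831.85.
SE = √(144831.85) = 380.57.

380.57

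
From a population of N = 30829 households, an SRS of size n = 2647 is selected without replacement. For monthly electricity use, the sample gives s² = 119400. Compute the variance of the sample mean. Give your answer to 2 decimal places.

Under SRS without replacement, Var(ȳ) = (1 − f)·s²/n with f = n/N = 2647/30829 = 0.08586072.
Var(ȳ) = (1 − 0.08586072)·119400/2647 = 0.91413928·45.107669 = 41.234692.

41.23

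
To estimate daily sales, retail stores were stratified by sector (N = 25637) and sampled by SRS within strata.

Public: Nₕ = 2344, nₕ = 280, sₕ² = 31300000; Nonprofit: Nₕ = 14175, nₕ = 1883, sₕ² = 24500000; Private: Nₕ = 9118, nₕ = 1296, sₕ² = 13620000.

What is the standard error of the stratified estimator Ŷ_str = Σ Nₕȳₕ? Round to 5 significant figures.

1.8861 × 10^6

Var(Ŷ_str) = Σₕ Nₕ²(1 − fₕ)sₕ²/nₕ.
Public: 2344²·(1 − 280/2344)·31300000/280 = 5.4082107 × 10^11.
Nonprofit: 14175²·(1 − 1883/14175)·24500000/1883 = 2.2670515 × 10^12.
Private: 9118²·(1 − 1296/9118)·13620000/1296 = 7.4953084 × 10^11.
Sum = 3.5574034 × 10^12.
SE = √(3.5574034 × 10^12) = 1.8861 × 10^6.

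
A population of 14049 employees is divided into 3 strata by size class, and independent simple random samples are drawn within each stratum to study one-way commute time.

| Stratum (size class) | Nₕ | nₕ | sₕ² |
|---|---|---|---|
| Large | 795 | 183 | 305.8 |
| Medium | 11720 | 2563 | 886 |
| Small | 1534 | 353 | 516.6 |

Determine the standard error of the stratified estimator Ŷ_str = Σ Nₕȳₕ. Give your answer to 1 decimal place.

6369.0

Var(Ŷ_str) = Σₕ Nₕ²(1 − fₕ)sₕ²/nₕ.
Large: 795²·(1 − 183/795)·305.8/183 = 813026.95.
Medium: 11720²·(1 − 2563/11720)·886/2563 = 3.7099319 × 10^7.
Small: 1534²·(1 − 353/1534)·516.6/353 = 2.6512761 × 10^6.
Sum = 4.0563622 × 10^7.
SE = √(4.0563622 × 10^7) = 6369.0.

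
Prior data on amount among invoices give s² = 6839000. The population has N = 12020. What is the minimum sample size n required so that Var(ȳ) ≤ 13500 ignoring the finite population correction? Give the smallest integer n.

Without fpc, n₀ = s²/D = 6839000/13500 = 506.5926.
Rounding up, n = 507.

507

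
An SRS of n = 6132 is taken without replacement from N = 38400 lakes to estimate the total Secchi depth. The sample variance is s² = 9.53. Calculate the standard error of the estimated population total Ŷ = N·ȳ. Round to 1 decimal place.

1387.7

Var(Ŷ) = N²·Var(ȳ) = N²·(1 − n/N)·s²/n.
f = 6132/38400 = 0.15968750; Var(ȳ) = 0.84031250·9.53/6132 = 0.0013059651.
Var(Ŷ) = 38400² · 0.0013059651 = 1.9257239 × 10^6.
SE(Ŷ) = √(1.9257239 × 10^6) = 1387.7.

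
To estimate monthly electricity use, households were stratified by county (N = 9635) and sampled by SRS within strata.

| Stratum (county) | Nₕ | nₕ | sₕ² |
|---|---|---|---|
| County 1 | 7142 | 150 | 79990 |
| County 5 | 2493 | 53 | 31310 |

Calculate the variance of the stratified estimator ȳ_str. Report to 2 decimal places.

325.56

Var(ȳ_str) = Σₕ Wₕ²(1 − fₕ)sₕ²/nₕ with Wₕ = Nₕ/N, N = 9635.
County 1: Wₕ = 0.74125584; term = 0.74125584²·(1 − 0.02100252)·79990/150 = 286.85489.
County 5: Wₕ = 0.25874416; term = 0.25874416²·(1 − 0.02125953)·31310/53 = 38.709349.
Sum = 325.56424.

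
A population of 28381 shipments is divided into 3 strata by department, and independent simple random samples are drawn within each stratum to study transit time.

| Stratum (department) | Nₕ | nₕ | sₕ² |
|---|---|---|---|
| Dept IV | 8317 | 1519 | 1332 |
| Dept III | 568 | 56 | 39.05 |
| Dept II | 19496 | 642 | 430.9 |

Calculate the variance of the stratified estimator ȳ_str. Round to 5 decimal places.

0.36809

Var(ȳ_str) = Σₕ Wₕ²(1 − fₕ)sₕ²/nₕ with Wₕ = Nₕ/N, N = 28381.
Dept IV: Wₕ = 0.29304817; term = 0.29304817²·(1 − 0.18263797)·1332/1519 = 0.06155154.
Dept III: Wₕ = 0.02001339; term = 0.02001339²·(1 − 0.09859155)·39.05/56 = 2.5176533 × 10^-4.
Dept II: Wₕ = 0.68693844; term = 0.68693844²·(1 − 0.03292983)·430.9/642 = 0.30629161.
Sum = 0.36809492.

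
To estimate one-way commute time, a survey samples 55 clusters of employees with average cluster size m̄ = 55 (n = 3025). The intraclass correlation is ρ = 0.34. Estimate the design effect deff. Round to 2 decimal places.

deff = 1 + (55 − 1)·0.34 = 1 + 18.36 = 19.36.

19.36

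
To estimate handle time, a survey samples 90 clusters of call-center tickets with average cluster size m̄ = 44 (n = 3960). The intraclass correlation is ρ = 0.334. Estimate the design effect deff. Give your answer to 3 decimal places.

15.362

deff = 1 + (44 − 1)·0.334 = 1 + 14.362 = 15.362.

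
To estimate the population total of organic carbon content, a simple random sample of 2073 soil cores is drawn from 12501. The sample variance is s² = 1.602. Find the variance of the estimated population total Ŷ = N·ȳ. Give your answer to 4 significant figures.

100700

Var(Ŷ) = N²·Var(ȳ) = N²·(1 − n/N)·s²/n.
f = 2073/12501 = 0.16582673; Var(ȳ) = 0.83417327·1.602/2073 = 6.4464331 × 10^-4.
Var(Ŷ) = 12501² · (6.4464331 × 10^-4) = 100741.63.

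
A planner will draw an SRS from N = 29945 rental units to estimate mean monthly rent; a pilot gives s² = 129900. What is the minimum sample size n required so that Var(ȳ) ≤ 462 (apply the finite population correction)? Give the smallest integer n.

279

Without fpc, n₀ = s²/D = 129900/462 = 281.1688.
With fpc, (1 − n/N)·s²/n ≤ D requires n ≥ n₀/(1 + n₀/N) = 281.1688/(1 + 281.1688/29945) = 278.5533.
Rounding up, n = 279.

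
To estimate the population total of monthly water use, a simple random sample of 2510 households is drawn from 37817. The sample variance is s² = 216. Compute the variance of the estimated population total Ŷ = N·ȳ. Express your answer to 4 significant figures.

1.149 × 10^8

Var(Ŷ) = N²·Var(ȳ) = N²·(1 − n/N)·s²/n.
f = 2510/37817 = 0.06637227; Var(ȳ) = 0.93362773·216/2510 = 0.08034406.
Var(Ŷ) = 37817² · 0.08034406 = 1.1490209 × 10^8.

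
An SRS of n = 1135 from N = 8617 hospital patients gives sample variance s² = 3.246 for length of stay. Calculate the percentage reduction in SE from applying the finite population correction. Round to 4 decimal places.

6.8183

f = n/N = 1135/8617 = 0.13171637.
SE_no-fpc = √(s²/n) = 0.053478144; SE_fpc = √((1−f)s²/n) = 0.049831864.
Ratio = √(1−f) = 0.93181738. Reduction = 100·(1 − 0.93181738) = 6.8183%.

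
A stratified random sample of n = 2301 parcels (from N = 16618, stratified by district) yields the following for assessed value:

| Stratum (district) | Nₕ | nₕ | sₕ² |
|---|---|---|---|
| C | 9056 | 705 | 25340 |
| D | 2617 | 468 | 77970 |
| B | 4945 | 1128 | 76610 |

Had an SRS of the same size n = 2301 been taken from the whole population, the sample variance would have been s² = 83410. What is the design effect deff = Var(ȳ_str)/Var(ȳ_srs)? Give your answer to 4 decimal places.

Var(ȳ_str) = Σ Wₕ²(1−fₕ)sₕ²/nₕ with Wₕ = Nₕ/16618:
  C: (9056/16618)²·(1−705/9056)·25340/705 = 9.8431676
  D: (2617/16618)²·(1−468/2617)·77970/468 = 3.3928473
  B: (4945/16618)²·(1−1128/4945)·76610/1128 = 4.6420232
  → Var(ȳ_str) = 17.878038.
Var(ȳ_srs) = (1 − 2301/16618)·83410/2301 = 31.230201.
deff = 17.878038 / 31.230201 = 0.5725.

0.5725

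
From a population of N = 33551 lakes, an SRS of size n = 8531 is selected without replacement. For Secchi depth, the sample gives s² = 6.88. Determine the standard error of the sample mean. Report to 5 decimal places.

0.02452

Under SRS without replacement, Var(ȳ) = (1 − f)·s²/n with f = n/N = 8531/33551 = 0.25426962.
Var(ȳ) = (1 − 0.25426962)·6.88/8531 = 0.74573038·8.0647052 × 10^-4 = 6.0140957 × 10^-4.
SE(ȳ) = √(6.0140957 × 10^-4) = 0.02452.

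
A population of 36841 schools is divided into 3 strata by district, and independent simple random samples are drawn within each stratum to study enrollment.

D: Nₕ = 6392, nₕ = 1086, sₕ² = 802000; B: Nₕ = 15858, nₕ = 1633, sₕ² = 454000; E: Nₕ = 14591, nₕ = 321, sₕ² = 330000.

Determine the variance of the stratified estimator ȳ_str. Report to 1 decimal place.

Var(ȳ_str) = Σₕ Wₕ²(1 − fₕ)sₕ²/nₕ with Wₕ = Nₕ/N, N = 36841.
D: Wₕ = 0.17350235; term = 0.17350235²·(1 − 0.16989987)·802000/1086 = 18.453797.
B: Wₕ = 0.43044434; term = 0.43044434²·(1 − 0.10297642)·454000/1633 = 46.206975.
E: Wₕ = 0.39605331; term = 0.39605331²·(1 − 0.02199986)·330000/321 = 157.70851.
Sum = 222.36928.

222.4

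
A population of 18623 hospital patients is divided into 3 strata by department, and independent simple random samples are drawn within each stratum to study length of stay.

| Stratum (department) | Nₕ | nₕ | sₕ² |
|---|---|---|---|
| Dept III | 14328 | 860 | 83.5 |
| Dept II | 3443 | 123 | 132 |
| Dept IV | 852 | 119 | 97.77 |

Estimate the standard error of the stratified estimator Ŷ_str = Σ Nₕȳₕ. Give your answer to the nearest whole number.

Var(Ŷ_str) = Σₕ Nₕ²(1 − fₕ)sₕ²/nₕ.
Dept III: 14328²·(1 − 860/14328)·83.5/860 = 1.8735993 × 10^7.
Dept II: 3443²·(1 − 123/3443)·132/123 = 1.2267157 × 10^7.
Dept IV: 852²·(1 − 119/852)·97.77/119 = 513100.25.
Sum = 3.151625 × 10^7.
SE = √(3.151625 × 10^7) = 5614.

5614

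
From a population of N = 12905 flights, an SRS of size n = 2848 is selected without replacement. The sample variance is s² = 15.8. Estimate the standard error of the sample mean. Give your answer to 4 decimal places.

Under SRS without replacement, Var(ȳ) = (1 − f)·s²/n with f = n/N = 2848/12905 = 0.22068966.
Var(ȳ) = (1 − 0.22068966)·15.8/2848 = 0.77931034·0.0055477528 = 0.0043234212.
SE(ȳ) = √(0.0043234212) = 0.0658.

0.0658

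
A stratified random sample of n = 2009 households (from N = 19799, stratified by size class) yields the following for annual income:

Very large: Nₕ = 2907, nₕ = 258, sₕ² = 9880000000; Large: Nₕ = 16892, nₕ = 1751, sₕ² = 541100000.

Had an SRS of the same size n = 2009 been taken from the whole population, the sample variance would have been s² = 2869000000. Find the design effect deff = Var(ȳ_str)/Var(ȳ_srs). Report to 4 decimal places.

Var(ȳ_str) = Σ Wₕ²(1−fₕ)sₕ²/nₕ with Wₕ = Nₕ/19799:
  Very large: (2907/19799)²·(1−258/2907)·9880000000/258 = 752276.88
  Large: (16892/19799)²·(1−1751/16892)·541100000/1751 = 201623.2
  → Var(ȳ_str) = 953900.08.
Var(ȳ_srs) = (1 − 2009/19799)·2869000000/2009 = 1.2831674 × 10^6.
deff = 953900.08 / (1.2831674 × 10^6) = 0.7434.

0.7434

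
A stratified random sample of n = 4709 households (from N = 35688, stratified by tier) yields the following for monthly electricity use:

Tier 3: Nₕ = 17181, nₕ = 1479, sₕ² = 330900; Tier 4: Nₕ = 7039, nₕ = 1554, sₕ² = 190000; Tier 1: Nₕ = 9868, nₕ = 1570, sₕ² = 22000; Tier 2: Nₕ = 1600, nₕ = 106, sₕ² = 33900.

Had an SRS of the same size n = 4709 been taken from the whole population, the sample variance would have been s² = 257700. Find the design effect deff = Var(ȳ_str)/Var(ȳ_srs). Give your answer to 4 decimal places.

Var(ȳ_str) = Σ Wₕ²(1−fₕ)sₕ²/nₕ with Wₕ = Nₕ/35688:
  Tier 3: (17181/35688)²·(1−1479/17181)·330900/1479 = 47.390095
  Tier 4: (7039/35688)²·(1−1554/7039)·190000/1554 = 3.7063443
  Tier 1: (9868/35688)²·(1−1570/9868)·22000/1570 = 0.90090953
  Tier 2: (1600/35688)²·(1−106/1600)·33900/106 = 0.60023317
  → Var(ȳ_str) = 52.597582.
Var(ȳ_srs) = (1 − 4709/35688)·257700/4709 = 47.50408.
deff = 52.597582 / 47.50408 = 1.1072.

1.1072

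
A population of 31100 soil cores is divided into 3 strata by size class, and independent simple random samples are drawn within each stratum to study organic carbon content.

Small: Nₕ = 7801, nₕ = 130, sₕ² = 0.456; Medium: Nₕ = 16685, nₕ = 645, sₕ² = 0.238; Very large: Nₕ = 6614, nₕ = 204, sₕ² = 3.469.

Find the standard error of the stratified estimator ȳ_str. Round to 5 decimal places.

0.03263

Var(ȳ_str) = Σₕ Wₕ²(1 − fₕ)sₕ²/nₕ with Wₕ = Nₕ/N, N = 31100.
Small: Wₕ = 0.25083601; term = 0.25083601²·(1 − 0.01666453)·0.456/130 = 2.1702161 × 10^-4.
Medium: Wₕ = 0.53649518; term = 0.53649518²·(1 − 0.03865748)·0.238/645 = 1.021003 × 10^-4.
Very large: Wₕ = 0.21266881; term = 0.21266881²·(1 − 0.03084366)·3.469/204 = 7.4537629 × 10^-4.
Sum = 0.0010644982.
SE = √(0.0010644982) = 0.03263.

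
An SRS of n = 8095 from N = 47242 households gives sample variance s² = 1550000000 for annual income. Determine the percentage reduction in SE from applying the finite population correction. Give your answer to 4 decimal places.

8.9699

f = n/N = 8095/47242 = 0.17135176.
SE_no-fpc = √(s²/n) = 437.57996; SE_fpc = √((1−f)s²/n) = 398.32955.
Ratio = √(1−f) = 0.91030118. Reduction = 100·(1 − 0.91030118) = 8.9699%.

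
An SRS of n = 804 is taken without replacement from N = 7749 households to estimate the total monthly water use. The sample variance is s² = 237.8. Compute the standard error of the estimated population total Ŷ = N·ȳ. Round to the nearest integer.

3990

Var(Ŷ) = N²·Var(ȳ) = N²·(1 − n/N)·s²/n.
f = 804/7749 = 0.10375532; Var(ȳ) = 0.89624468·237.8/804 = 0.26508331.
Var(Ŷ) = 7749² · 0.26508331 = 1.5917458 × 10^7.
SE(Ŷ) = √(1.5917458 × 10^7) = 3990.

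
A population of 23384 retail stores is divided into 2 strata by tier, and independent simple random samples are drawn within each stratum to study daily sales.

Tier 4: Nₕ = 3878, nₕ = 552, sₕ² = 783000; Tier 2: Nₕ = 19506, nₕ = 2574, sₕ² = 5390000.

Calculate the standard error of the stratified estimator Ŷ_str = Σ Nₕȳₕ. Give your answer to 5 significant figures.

Var(Ŷ_str) = Σₕ Nₕ²(1 − fₕ)sₕ²/nₕ.
Tier 4: 3878²·(1 − 552/3878)·783000/552 = 1.8295856 × 10^10.
Tier 2: 19506²·(1 − 2574/19506)·5390000/2574 = 6.9160274 × 10^11.
Sum = 7.098986 × 10^11.
SE = √(7.098986 × 10^11) = 842550.

842550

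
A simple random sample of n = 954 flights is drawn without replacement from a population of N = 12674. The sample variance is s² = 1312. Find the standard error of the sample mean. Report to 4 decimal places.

1.1277

Under SRS without replacement, Var(ȳ) = (1 − f)·s²/n with f = n/N = 954/12674 = 0.07527221.
Var(ȳ) = (1 − 0.07527221)·1312/954 = 0.92472779·1.3752621 = 1.271743.
SE(ȳ) = √(1.271743) = 1.1277.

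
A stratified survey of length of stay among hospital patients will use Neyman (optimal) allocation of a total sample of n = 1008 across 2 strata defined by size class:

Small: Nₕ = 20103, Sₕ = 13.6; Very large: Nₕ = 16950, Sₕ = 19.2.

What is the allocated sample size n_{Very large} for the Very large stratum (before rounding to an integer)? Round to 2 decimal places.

547.80

Neyman allocation: nₕ = n·NₕSₕ / Σⱼ NⱼSⱼ.
Σ NⱼSⱼ = 20103·13.6 + 16950·19.2 = 598840.8.
n_{Very large} = 1008·16950·19.2 / 598840.8 = 547.80.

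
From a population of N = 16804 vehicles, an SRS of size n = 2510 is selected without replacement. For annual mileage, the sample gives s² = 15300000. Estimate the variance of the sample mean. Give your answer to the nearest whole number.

Under SRS without replacement, Var(ȳ) = (1 − f)·s²/n with f = n/N = 2510/16804 = 0.14936920.
Var(ȳ) = (1 − 0.14936920)·15300000/2510 = 0.85063080·6095.6175 = 5185.12.

5185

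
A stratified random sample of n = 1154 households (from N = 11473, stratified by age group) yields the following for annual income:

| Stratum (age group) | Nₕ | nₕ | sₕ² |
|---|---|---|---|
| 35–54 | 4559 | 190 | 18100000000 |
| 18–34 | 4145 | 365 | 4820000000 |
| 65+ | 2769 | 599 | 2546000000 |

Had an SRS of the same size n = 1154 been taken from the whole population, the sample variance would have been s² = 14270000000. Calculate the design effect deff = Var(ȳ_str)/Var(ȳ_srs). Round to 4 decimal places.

Var(ȳ_str) = Σ Wₕ²(1−fₕ)sₕ²/nₕ with Wₕ = Nₕ/11473:
  35–54: (4559/11473)²·(1−190/4559)·18100000000/190 = 1.4415265 × 10^7
  18–34: (4145/11473)²·(1−365/4145)·4820000000/365 = 1.5718696 × 10^6
  65+: (2769/11473)²·(1−599/2769)·2546000000/599 = 194026.16
  → Var(ȳ_str) = 1.6181161 × 10^7.
Var(ȳ_srs) = (1 − 1154/11473)·14270000000/1154 = 1.1121895 × 10^7.
deff = (1.6181161 × 10^7) / (1.1121895 × 10^7) = 1.4549.

1.4549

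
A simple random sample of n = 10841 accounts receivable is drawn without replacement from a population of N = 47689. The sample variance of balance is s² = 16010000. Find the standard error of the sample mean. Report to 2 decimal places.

Under SRS without replacement, Var(ȳ) = (1 − f)·s²/n with f = n/N = 10841/47689 = 0.22732706.
Var(ȳ) = (1 − 0.22732706)·16010000/10841 = 0.77267294·1476.801 = 1141.0842.
SE(ȳ) = √(1141.0842) = 33.78.

33.78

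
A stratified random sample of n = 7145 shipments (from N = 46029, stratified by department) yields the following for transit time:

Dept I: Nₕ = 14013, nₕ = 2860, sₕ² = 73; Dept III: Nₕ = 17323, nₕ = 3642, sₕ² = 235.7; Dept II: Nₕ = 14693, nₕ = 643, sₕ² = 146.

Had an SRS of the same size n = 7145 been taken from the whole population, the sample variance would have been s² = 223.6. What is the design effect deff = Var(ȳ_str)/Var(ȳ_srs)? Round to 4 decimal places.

1.1819

Var(ȳ_str) = Σ Wₕ²(1−fₕ)sₕ²/nₕ with Wₕ = Nₕ/46029:
  Dept I: (14013/46029)²·(1−2860/14013)·73/2860 = 0.0018828537
  Dept III: (17323/46029)²·(1−3642/17323)·235.7/3642 = 0.0072393156
  Dept II: (14693/46029)²·(1−643/14693)·146/643 = 0.0221241
  → Var(ȳ_str) = 0.031246269.
Var(ȳ_srs) = (1 − 7145/46029)·223.6/7145 = 0.026436805.
deff = 0.031246269 / 0.026436805 = 1.1819.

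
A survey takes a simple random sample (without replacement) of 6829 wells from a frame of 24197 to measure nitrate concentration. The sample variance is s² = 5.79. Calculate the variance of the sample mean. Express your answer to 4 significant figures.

6.086 × 10^-4

Under SRS without replacement, Var(ȳ) = (1 − f)·s²/n with f = n/N = 6829/24197 = 0.28222507.
Var(ȳ) = (1 − 0.28222507)·5.79/6829 = 0.71777493·8.4785474 × 10^-4 = 6.0856888 × 10^-4.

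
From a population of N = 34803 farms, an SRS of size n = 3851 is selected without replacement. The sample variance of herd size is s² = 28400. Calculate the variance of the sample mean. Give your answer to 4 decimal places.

6.5587

Under SRS without replacement, Var(ȳ) = (1 − f)·s²/n with f = n/N = 3851/34803 = 0.11065138.
Var(ȳ) = (1 − 0.11065138)·28400/3851 = 0.88934862·7.3747079 = 6.5586863.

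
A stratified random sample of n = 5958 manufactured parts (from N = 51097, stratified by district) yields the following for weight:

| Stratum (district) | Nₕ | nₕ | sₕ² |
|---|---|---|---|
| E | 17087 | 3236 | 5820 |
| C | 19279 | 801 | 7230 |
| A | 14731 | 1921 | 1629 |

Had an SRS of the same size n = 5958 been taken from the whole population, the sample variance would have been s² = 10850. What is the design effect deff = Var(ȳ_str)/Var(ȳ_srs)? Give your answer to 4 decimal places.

0.9050

Var(ȳ_str) = Σ Wₕ²(1−fₕ)sₕ²/nₕ with Wₕ = Nₕ/51097:
  E: (17087/51097)²·(1−3236/17087)·5820/3236 = 0.16303116
  C: (19279/51097)²·(1−801/19279)·7230/801 = 1.2315568
  A: (14731/51097)²·(1−1921/14731)·1629/1921 = 0.061289245
  → Var(ȳ_str) = 1.4558772.
Var(ȳ_srs) = (1 − 5958/51097)·10850/5958 = 1.6087397.
deff = 1.4558772 / 1.6087397 = 0.9050.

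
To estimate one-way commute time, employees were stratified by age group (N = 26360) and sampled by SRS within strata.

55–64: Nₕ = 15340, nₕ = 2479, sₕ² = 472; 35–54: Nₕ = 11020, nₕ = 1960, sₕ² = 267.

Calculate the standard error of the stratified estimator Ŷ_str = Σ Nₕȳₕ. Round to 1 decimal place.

Var(Ŷ_str) = Σₕ Nₕ²(1 − fₕ)sₕ²/nₕ.
55–64: 15340²·(1 − 2479/15340)·472/2479 = 3.7563458 × 10^7.
35–54: 11020²·(1 − 1960/11020)·267/1960 = 1.3600817 × 10^7.
Sum = 5.1164275 × 10^7.
SE = √(5.1164275 × 10^7) = 7152.9.

7152.9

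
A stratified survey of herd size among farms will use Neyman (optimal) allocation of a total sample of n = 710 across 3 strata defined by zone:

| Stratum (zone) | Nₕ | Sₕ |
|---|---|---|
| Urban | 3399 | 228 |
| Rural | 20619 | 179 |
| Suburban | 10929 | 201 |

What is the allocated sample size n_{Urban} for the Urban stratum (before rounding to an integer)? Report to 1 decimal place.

82.6

Neyman allocation: nₕ = n·NₕSₕ / Σⱼ NⱼSⱼ.
Σ NⱼSⱼ = 3399·228 + 20619·179 + 10929·201 = 6.662502 × 10^6.
n_{Urban} = 710·3399·228 / (6.662502 × 10^6) = 82.6.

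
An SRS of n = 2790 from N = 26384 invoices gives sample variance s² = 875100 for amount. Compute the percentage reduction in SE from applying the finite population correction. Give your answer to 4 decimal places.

f = n/N = 2790/26384 = 0.10574591.
SE_no-fpc = √(s²/n) = 17.710334; SE_fpc = √((1−f)s²/n) = 16.747779.
Ratio = √(1−f) = 0.94565009. Reduction = 100·(1 − 0.94565009) = 5.4350%.

5.4350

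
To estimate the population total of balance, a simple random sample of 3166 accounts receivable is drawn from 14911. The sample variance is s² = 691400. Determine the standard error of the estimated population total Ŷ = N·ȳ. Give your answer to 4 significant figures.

Var(Ŷ) = N²·Var(ȳ) = N²·(1 − n/N)·s²/n.
f = 3166/14911 = 0.21232647; Var(ȳ) = 0.78767353·691400/3166 = 172.01436.
Var(Ŷ) = 14911² · 172.01436 = 3.8245315 × 10^10.
SE(Ŷ) = √(3.8245315 × 10^10) = 195600.

195600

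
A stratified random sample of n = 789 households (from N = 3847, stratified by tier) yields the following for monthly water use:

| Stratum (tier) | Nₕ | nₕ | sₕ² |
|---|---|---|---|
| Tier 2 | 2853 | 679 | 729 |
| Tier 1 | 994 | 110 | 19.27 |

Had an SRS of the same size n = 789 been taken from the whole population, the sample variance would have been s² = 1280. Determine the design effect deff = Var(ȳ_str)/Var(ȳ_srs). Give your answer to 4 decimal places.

Var(ȳ_str) = Σ Wₕ²(1−fₕ)sₕ²/nₕ with Wₕ = Nₕ/3847:
  Tier 2: (2853/3847)²·(1−679/2853)·729/679 = 0.44996081
  Tier 1: (994/3847)²·(1−110/994)·19.27/110 = 0.010401197
  → Var(ȳ_str) = 0.46036201.
Var(ȳ_srs) = (1 − 789/3847)·1280/789 = 1.2895799.
deff = 0.46036201 / 1.2895799 = 0.3570.

0.3570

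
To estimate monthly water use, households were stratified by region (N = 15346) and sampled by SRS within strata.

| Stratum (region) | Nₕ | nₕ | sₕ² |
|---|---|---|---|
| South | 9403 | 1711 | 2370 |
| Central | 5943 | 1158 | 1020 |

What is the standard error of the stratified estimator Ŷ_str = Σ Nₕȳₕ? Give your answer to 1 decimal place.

Var(Ŷ_str) = Σₕ Nₕ²(1 − fₕ)sₕ²/nₕ.
South: 9403²·(1 − 1711/9403)·2370/1711 = 1.0018531 × 10^8.
Central: 5943²·(1 − 1158/5943)·1020/1158 = 2.5048359 × 10^7.
Sum = 1.2523367 × 10^8.
SE = √(1.2523367 × 10^8) = 11190.8.

11190.8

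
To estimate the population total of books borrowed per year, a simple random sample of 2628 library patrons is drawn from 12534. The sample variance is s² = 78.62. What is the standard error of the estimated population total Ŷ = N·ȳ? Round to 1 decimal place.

1927.3

Var(Ŷ) = N²·Var(ȳ) = N²·(1 − n/N)·s²/n.
f = 2628/12534 = 0.20966970; Var(ȳ) = 0.79033030·78.62/2628 = 0.023643747.
Var(Ŷ) = 12534² · 0.023643747 = 3.71446 × 10^6.
SE(Ŷ) = √(3.71446 × 10^6) = 1927.3.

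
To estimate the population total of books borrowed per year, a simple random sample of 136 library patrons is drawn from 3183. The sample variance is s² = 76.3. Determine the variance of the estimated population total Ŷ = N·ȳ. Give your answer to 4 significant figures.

Var(Ŷ) = N²·Var(ȳ) = N²·(1 − n/N)·s²/n.
f = 136/3183 = 0.04272699; Var(ȳ) = 0.95727301·76.3/136 = 0.53705832.
Var(Ŷ) = 3183² · 0.53705832 = 5.4412005 × 10^6.

5.441 × 10^6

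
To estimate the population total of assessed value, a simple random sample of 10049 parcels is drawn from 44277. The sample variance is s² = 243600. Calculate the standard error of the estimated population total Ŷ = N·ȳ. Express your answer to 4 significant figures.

Var(Ŷ) = N²·Var(ȳ) = N²·(1 − n/N)·s²/n.
f = 10049/44277 = 0.22695756; Var(ȳ) = 0.77304244·243600/10049 = 18.73949.
Var(Ŷ) = 44277² · 18.73949 = 3.6737884 × 10^10.
SE(Ŷ) = √(3.6737884 × 10^10) = 191700.

191700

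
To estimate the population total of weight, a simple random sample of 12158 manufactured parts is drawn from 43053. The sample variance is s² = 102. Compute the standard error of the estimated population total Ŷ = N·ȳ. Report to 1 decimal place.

3340.5

Var(Ŷ) = N²·Var(ȳ) = N²·(1 − n/N)·s²/n.
f = 12158/43053 = 0.28239612; Var(ȳ) = 0.71760388·102/12158 = 0.0060203649.
Var(Ŷ) = 43053² · 0.0060203649 = 1.1159112 × 10^7.
SE(Ŷ) = √(1.1159112 × 10^7) = 3340.5.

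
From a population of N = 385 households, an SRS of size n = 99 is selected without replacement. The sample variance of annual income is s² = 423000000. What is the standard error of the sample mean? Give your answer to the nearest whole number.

1782

Under SRS without replacement, Var(ȳ) = (1 − f)·s²/n with f = n/N = 99/385 = 0.25714286.
Var(ȳ) = (1 − 0.25714286)·423000000/99 = 0.74285714·4.2727273 × 10^6 = 3.174026 × 10^6.
SE(ȳ) = √(3.174026 × 10^6) = 1782.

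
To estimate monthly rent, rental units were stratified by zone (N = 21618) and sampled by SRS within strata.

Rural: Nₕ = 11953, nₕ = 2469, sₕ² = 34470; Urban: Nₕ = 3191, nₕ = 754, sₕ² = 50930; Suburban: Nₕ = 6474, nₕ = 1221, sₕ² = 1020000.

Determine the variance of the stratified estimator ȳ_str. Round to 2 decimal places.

65.30

Var(ȳ_str) = Σₕ Wₕ²(1 − fₕ)sₕ²/nₕ with Wₕ = Nₕ/N, N = 21618.
Rural: Wₕ = 0.55291886; term = 0.55291886²·(1 − 0.20655902)·34470/2469 = 3.3865511.
Urban: Wₕ = 0.14760847; term = 0.14760847²·(1 − 0.23628956)·50930/754 = 1.1239672.
Suburban: Wₕ = 0.29947266; term = 0.29947266²·(1 − 0.18860056)·1020000/1221 = 60.790201.
Sum = 65.300719.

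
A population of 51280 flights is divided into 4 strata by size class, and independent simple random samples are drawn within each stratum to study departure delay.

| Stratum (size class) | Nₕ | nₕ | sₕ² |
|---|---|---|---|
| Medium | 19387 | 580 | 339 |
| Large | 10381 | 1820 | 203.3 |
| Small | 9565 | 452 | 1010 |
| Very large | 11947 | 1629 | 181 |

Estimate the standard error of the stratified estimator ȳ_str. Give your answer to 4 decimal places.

0.4051

Var(ȳ_str) = Σₕ Wₕ²(1 − fₕ)sₕ²/nₕ with Wₕ = Nₕ/N, N = 51280.
Medium: Wₕ = 0.37806162; term = 0.37806162²·(1 − 0.02991695)·339/580 = 0.081041189.
Large: Wₕ = 0.20243760; term = 0.20243760²·(1 − 0.17532030)·203.3/1820 = 0.0037751451.
Small: Wₕ = 0.18652496; term = 0.18652496²·(1 − 0.04725562)·1010/452 = 0.074068449.
Very large: Wₕ = 0.23297582; term = 0.23297582²·(1 − 0.13635222)·181/1629 = 0.0052085381.
Sum = 0.16409332.
SE = √(0.16409332) = 0.4051.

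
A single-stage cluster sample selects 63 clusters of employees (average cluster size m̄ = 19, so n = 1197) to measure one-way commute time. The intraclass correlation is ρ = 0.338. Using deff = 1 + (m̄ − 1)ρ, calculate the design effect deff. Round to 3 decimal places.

deff = 1 + (19 − 1)·0.338 = 1 + 6.084 = 7.084.

7.084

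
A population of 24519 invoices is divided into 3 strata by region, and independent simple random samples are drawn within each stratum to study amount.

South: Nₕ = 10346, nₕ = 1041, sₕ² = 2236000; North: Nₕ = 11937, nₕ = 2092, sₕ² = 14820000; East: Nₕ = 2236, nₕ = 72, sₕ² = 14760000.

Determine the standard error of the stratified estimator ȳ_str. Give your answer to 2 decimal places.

Var(ȳ_str) = Σₕ Wₕ²(1 − fₕ)sₕ²/nₕ with Wₕ = Nₕ/N, N = 24519.
South: Wₕ = 0.42195848; term = 0.42195848²·(1 − 0.10061860)·2236000/1041 = 343.95721.
North: Wₕ = 0.48684694; term = 0.48684694²·(1 − 0.17525341)·14820000/2092 = 1384.8155.
East: Wₕ = 0.09119458; term = 0.09119458²·(1 − 0.03220036)·14760000/72 = 1649.9752.
Sum = 3378.7479.
SE = √(3378.7479) = 58.13.

58.13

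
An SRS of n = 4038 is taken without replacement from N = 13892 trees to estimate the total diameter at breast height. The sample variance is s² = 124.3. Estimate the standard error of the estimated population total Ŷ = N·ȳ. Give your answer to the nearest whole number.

Var(Ŷ) = N²·Var(ȳ) = N²·(1 − n/N)·s²/n.
f = 4038/13892 = 0.29067089; Var(ȳ) = 0.70932911·124.3/4038 = 0.02183497.
Var(Ŷ) = 13892² · 0.02183497 = 4.2138799 × 10^6.
SE(Ŷ) = √(4.2138799 × 10^6) = 2053.

2053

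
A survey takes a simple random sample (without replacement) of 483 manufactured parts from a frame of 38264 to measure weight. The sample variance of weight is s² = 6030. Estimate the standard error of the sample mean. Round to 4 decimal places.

3.5110

Under SRS without replacement, Var(ȳ) = (1 − f)·s²/n with f = n/N = 483/38264 = 0.01262283.
Var(ȳ) = (1 − 0.01262283)·6030/483 = 0.98737717·12.484472 = 12.326883.
SE(ȳ) = √(12.326883) = 3.5110.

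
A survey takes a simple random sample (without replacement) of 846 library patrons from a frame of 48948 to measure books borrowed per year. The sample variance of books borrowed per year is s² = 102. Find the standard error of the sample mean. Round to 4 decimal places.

Under SRS without replacement, Var(ȳ) = (1 − f)·s²/n with f = n/N = 846/48948 = 0.01728365.
Var(ȳ) = (1 − 0.01728365)·102/846 = 0.98271635·0.12056738 = 0.11848353.
SE(ȳ) = √(0.11848353) = 0.3442.

0.3442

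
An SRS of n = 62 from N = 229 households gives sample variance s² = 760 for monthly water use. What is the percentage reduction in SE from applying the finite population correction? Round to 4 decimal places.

14.6034

f = n/N = 62/229 = 0.27074236.
SE_no-fpc = √(s²/n) = 3.5011519; SE_fpc = √((1−f)s²/n) = 2.9898641.
Ratio = √(1−f) = 0.85396583. Reduction = 100·(1 − 0.85396583) = 14.6034%.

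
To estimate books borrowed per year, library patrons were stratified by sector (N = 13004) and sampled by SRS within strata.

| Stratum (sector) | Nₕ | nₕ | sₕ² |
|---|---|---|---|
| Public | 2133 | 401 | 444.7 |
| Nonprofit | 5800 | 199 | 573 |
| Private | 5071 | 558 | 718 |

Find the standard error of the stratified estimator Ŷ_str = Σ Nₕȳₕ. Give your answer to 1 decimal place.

11273.2

Var(Ŷ_str) = Σₕ Nₕ²(1 − fₕ)sₕ²/nₕ.
Public: 2133²·(1 − 401/2133)·444.7/401 = 4.0969579 × 10^6.
Nonprofit: 5800²·(1 − 199/5800)·573/199 = 9.3539515 × 10^7.
Private: 5071²·(1 − 558/5071)·718/558 = 2.9447551 × 10^7.
Sum = 1.2708402 × 10^8.
SE = √(1.2708402 × 10^8) = 11273.2.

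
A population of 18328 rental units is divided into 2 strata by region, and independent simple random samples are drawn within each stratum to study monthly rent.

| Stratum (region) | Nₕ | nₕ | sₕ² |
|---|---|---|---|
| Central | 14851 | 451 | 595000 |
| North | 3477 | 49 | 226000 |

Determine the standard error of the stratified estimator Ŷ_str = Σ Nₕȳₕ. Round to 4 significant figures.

Var(Ŷ_str) = Σₕ Nₕ²(1 − fₕ)sₕ²/nₕ.
Central: 14851²·(1 − 451/14851)·595000/451 = 2.8213607 × 10^11.
North: 3477²·(1 − 49/3477)·226000/49 = 5.4974066 × 10^10.
Sum = 3.3711014 × 10^11.
SE = √(3.3711014 × 10^11) = 580600.

580600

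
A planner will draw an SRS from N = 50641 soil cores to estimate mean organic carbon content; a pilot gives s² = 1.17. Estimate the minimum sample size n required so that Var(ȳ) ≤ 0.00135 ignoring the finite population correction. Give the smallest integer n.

867

Without fpc, n₀ = s²/D = 1.17/0.00135 = 866.6667.
Rounding up, n = 867.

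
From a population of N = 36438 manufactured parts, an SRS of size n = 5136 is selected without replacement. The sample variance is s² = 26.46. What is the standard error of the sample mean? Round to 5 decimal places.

Under SRS without replacement, Var(ȳ) = (1 − f)·s²/n with f = n/N = 5136/36438 = 0.14095175.
Var(ȳ) = (1 − 0.14095175)·26.46/5136 = 0.85904825·0.0051518692 = 0.0044257042.
SE(ȳ) = √(0.0044257042) = 0.06653.

0.06653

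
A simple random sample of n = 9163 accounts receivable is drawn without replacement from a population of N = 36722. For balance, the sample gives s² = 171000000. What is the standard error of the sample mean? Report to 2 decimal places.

118.34

Under SRS without replacement, Var(ȳ) = (1 − f)·s²/n with f = n/N = 9163/36722 = 0.24952345.
Var(ȳ) = (1 − 0.24952345)·171000000/9163 = 0.75047655·18662.01 = 14005.401.
SE(ȳ) = √(14005.401) = 118.34.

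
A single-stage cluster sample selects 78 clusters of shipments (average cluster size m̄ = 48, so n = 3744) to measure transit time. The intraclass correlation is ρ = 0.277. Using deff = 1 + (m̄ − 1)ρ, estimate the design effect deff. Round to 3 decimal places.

14.019

deff = 1 + (48 − 1)·0.277 = 1 + 13.019 = 14.019.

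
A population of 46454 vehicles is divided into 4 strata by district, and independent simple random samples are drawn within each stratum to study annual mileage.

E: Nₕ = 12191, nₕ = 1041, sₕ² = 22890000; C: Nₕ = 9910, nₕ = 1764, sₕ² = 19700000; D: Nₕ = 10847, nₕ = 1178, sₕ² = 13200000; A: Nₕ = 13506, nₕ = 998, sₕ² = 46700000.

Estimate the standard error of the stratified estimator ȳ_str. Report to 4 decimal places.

Var(ȳ_str) = Σₕ Wₕ²(1 − fₕ)sₕ²/nₕ with Wₕ = Nₕ/N, N = 46454.
E: Wₕ = 0.26243165; term = 0.26243165²·(1 − 0.08539086)·22890000/1041 = 1385.0423.
C: Wₕ = 0.21332932; term = 0.21332932²·(1 − 0.17800202)·19700000/1764 = 417.77214.
D: Wₕ = 0.23349981; term = 0.23349981²·(1 − 0.10860146)·13200000/1178 = 544.59495.
A: Wₕ = 0.29073923; term = 0.29073923²·(1 − 0.07389308)·46700000/998 = 3663.1502.
Sum = 6010.5596.
SE = √(6010.5596) = 77.5278.

77.5278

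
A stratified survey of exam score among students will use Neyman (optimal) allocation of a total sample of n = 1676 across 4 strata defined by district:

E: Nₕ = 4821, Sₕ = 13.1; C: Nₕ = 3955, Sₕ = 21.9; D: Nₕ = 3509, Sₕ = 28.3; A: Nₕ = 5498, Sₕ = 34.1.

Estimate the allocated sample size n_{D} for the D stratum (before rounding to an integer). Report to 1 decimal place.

Neyman allocation: nₕ = n·NₕSₕ / Σⱼ NⱼSⱼ.
Σ NⱼSⱼ = 4821·13.1 + 3955·21.9 + 3509·28.3 + 5498·34.1 = 436556.1.
n_{D} = 1676·3509·28.3 / 436556.1 = 381.2.

381.2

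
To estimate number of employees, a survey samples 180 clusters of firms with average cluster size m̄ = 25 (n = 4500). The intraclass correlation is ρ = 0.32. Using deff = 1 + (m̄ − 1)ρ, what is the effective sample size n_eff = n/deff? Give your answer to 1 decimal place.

518.4

deff = 1 + (25 − 1)·0.32 = 1 + 7.68 = 8.68.
n_eff = 4500 / 8.68 = 518.4.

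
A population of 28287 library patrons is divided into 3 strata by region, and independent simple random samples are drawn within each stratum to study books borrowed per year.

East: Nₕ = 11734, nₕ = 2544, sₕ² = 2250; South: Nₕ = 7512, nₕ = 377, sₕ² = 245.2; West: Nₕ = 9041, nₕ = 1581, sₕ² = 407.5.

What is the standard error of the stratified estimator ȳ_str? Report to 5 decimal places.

Var(ȳ_str) = Σₕ Wₕ²(1 − fₕ)sₕ²/nₕ with Wₕ = Nₕ/N, N = 28287.
East: Wₕ = 0.41481953; term = 0.41481953²·(1 − 0.21680586)·2250/2544 = 0.11919368.
South: Wₕ = 0.26556369; term = 0.26556369²·(1 − 0.05018637)·245.2/377 = 0.043566723.
West: Wₕ = 0.31961679; term = 0.31961679²·(1 − 0.17487004)·407.5/1581 = 0.021725874.
Sum = 0.18448628.
SE = √(0.18448628) = 0.42952.

0.42952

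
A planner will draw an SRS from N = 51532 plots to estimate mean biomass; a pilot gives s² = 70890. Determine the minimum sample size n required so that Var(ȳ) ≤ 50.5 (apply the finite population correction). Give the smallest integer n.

Without fpc, n₀ = s²/D = 70890/50.5 = 1403.7624.
With fpc, (1 − n/N)·s²/n ≤ D requires n ≥ n₀/(1 + n₀/N) = 1403.7624/(1 + 1403.7624/51532) = 1366.5371.
Rounding up, n = 1367.

1367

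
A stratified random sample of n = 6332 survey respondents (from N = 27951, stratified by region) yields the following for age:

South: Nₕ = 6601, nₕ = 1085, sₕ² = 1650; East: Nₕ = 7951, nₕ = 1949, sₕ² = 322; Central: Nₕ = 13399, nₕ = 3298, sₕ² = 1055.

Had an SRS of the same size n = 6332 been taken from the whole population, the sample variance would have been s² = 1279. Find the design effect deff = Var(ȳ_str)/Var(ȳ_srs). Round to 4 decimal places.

Var(ȳ_str) = Σ Wₕ²(1−fₕ)sₕ²/nₕ with Wₕ = Nₕ/27951:
  South: (6601/27951)²·(1−1085/6601)·1650/1085 = 0.070875069
  East: (7951/27951)²·(1−1949/7951)·322/1949 = 0.010091764
  Central: (13399/27951)²·(1−3298/13399)·1055/3298 = 0.055417109
  → Var(ȳ_str) = 0.13638394.
Var(ȳ_srs) = (1 − 6332/27951)·1279/6332 = 0.15623124.
deff = 0.13638394 / 0.15623124 = 0.8730.

0.8730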